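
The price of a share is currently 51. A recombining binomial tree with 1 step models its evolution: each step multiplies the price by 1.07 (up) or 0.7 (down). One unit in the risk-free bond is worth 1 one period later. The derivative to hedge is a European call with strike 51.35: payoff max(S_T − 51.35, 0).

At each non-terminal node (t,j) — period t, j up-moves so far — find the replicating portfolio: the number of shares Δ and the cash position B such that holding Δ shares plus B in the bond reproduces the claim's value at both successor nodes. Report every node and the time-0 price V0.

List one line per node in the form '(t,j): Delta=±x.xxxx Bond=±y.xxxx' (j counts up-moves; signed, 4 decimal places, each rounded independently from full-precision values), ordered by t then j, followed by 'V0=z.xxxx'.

Under the risk-neutral measure, an up-move has probability p* = (R−d)/(u−d) = 0.8108 and values discount at R = 1.
At expiry t=1: V(1,0)=0.0000, V(1,1)=3.2200
  t=0,j=0: stock 51.0000 → up 54.5700 (V=3.2200), down 35.7000 (V=0.0000). Price 2.6108; hedge Δ=0.1706, bond B=-6.0919.
Self-financing check: at every node Δ·S+B equals the discounted successor values.

(0,0): Delta=0.1706 Bond=-6.0919
V0=2.6108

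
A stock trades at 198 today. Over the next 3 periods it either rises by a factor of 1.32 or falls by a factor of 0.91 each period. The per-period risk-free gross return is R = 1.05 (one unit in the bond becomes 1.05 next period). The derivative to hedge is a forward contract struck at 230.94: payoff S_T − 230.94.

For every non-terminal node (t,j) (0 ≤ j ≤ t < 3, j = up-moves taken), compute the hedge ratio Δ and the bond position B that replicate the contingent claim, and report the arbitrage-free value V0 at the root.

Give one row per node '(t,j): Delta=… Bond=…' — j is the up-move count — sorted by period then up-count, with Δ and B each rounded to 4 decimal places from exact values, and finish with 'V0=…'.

Under the risk-neutral measure, an up-move has probability p* = (R−d)/(u−d) = 0.3415 and values discount at R = 1.05.
Terminal values V(3,·): V(3,0)=-81.7329, V(3,1)=-14.5078, V(3,2)=83.0056, V(3,3)=224.4537
  t=2,j=0: stock 163.9638 → up 216.4322 (V=-14.5078), down 149.2071 (V=-81.7329). Price -55.9791; hedge Δ=1.0000, bond B=-219.9429.
  t=2,j=1: stock 237.8376 → up 313.9456 (V=83.0056), down 216.4322 (V=-14.5078). Price 17.8947; hedge Δ=1.0000, bond B=-219.9429.
  t=2,j=2: stock 344.9952 → up 455.3937 (V=224.4537), down 313.9456 (V=83.0056). Price 125.0523; hedge Δ=1.0000, bond B=-219.9429.
  t=1,j=0: stock 180.1800 → up 237.8376 (V=17.8947), down 163.9638 (V=-55.9791). Price -29.2894; hedge Δ=1.0000, bond B=-209.4694.
  t=1,j=1: stock 261.3600 → up 344.9952 (V=125.0523), down 237.8376 (V=17.8947). Price 51.8906; hedge Δ=1.0000, bond B=-209.4694.
  t=0,j=0: stock 198.0000 → up 261.3600 (V=51.8906), down 180.1800 (V=-29.2894). Price -1.4947; hedge Δ=1.0000, bond B=-199.4947.
Check: Δ(0,0)·S0 + B(0,0) = -1.4947 = V0.

(0,0): Delta=1.0000 Bond=-199.4947
(1,0): Delta=1.0000 Bond=-209.4694
(1,1): Delta=1.0000 Bond=-209.4694
(2,0): Delta=1.0000 Bond=-219.9429
(2,1): Delta=1.0000 Bond=-219.9429
(2,2): Delta=1.0000 Bond=-219.9429
V0=-1.4947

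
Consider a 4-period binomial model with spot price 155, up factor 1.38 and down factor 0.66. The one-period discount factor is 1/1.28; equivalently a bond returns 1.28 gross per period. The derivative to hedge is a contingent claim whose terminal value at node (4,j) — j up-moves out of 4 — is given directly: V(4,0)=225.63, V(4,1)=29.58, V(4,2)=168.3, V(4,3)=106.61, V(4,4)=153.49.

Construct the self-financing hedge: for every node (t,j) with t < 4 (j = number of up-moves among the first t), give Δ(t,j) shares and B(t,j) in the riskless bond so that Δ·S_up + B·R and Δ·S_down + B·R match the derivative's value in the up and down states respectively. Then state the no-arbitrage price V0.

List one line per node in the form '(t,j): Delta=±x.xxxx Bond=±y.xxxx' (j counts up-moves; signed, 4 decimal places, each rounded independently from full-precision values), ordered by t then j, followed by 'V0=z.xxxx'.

(0,0): Delta=0.0738 Bond=39.6099
(1,0): Delta=-0.1354 Bond=72.1009
(1,1): Delta=0.0899 Bond=47.2490
(2,0): Delta=1.4821 Bond=-16.9248
(2,1): Delta=-0.2602 Bond=109.9044
(2,2): Delta=0.1169 Bond=52.5069
(3,0): Delta=-6.1104 Bond=316.6738
(3,1): Delta=2.0678 Bond=-76.2344
(3,2): Delta=-0.4398 Bond=175.6634
(3,3): Delta=0.1598 Bond=49.7161
V0=51.0418

Risk-neutral probability p* = (R−d)/(u−d) = (1.28−0.66)/(1.38−0.66) = 0.8611.
Terminal values V(4,·): V(4,0)=225.6300, V(4,1)=29.5800, V(4,2)=168.3000, V(4,3)=106.6100, V(4,4)=153.4900
  t=3,j=0: stock 44.5619 → up 61.4954 (V=29.5800), down 29.4108 (V=225.6300). Price 44.3822; hedge Δ=-6.1104, bond B=316.6738.
  t=3,j=1: stock 93.1748 → up 128.5813 (V=168.3000), down 61.4954 (V=29.5800). Price 116.4323; hedge Δ=2.0678, bond B=-76.2344.
  t=3,j=2: stock 194.8201 → up 268.8518 (V=106.6100), down 128.5813 (V=168.3000). Price 89.9829; hedge Δ=-0.4398, bond B=175.6634.
  t=3,j=3: stock 407.3512 → up 562.1446 (V=153.4900), down 268.8518 (V=106.6100). Price 114.8273; hedge Δ=0.1598, bond B=49.7161.
  t=2,j=0: stock 67.5180 → up 93.1748 (V=116.4323), down 44.5619 (V=44.3822). Price 83.1448; hedge Δ=1.4821, bond B=-16.9248.
  t=2,j=1: stock 141.1740 → up 194.8201 (V=89.9829), down 93.1748 (V=116.4323). Price 73.1691; hedge Δ=-0.2602, bond B=109.9044.
  t=2,j=2: stock 295.1820 → up 407.3512 (V=114.8273), down 194.8201 (V=89.9829). Price 87.0130; hedge Δ=0.1169, bond B=52.5069.
  t=1,j=0: stock 102.3000 → up 141.1740 (V=73.1691), down 67.5180 (V=83.1448). Price 58.2458; hedge Δ=-0.1354, bond B=72.1009.
  t=1,j=1: stock 213.9000 → up 295.1820 (V=87.0130), down 141.1740 (V=73.1691). Price 66.4767; hedge Δ=0.0899, bond B=47.2490.
  t=0,j=0: stock 155.0000 → up 213.9000 (V=66.4767), down 102.3000 (V=58.2458). Price 51.0418; hedge Δ=0.0738, bond B=39.6099.
Each (Δ,B) replicates both successor values, so the strategy is self-financing and V0 is arbitrage-free.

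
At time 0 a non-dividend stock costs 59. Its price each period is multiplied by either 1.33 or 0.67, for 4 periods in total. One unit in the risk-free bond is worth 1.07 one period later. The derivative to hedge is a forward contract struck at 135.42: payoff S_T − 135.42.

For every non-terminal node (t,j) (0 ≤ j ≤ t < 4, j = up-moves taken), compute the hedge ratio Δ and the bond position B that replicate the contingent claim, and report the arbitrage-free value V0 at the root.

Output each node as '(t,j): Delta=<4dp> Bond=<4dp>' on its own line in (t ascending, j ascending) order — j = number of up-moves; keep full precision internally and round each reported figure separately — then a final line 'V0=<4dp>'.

Under the risk-neutral measure, an up-move has probability p* = (R−d)/(u−d) = 0.6061 and values discount at R = 1.07.
Terminal values V(4,·): V(4,0)=-123.5308, V(4,1)=-111.8191, V(4,2)=-88.5705, V(4,3)=-42.4203, V(4,4)=49.1914
  t=3,j=0: stock 17.7450 → up 23.6009 (V=-111.8191), down 11.8892 (V=-123.5308). Price -108.8157; hedge Δ=1.0000, bond B=-126.5607.
  t=3,j=1: stock 35.2252 → up 46.8495 (V=-88.5705), down 23.6009 (V=-111.8191). Price -91.3356; hedge Δ=1.0000, bond B=-126.5607.
  t=3,j=2: stock 69.9246 → up 92.9997 (V=-42.4203), down 46.8495 (V=-88.5705). Price -56.6361; hedge Δ=1.0000, bond B=-126.5607.
  t=3,j=3: stock 138.8056 → up 184.6114 (V=49.1914), down 92.9997 (V=-42.4203). Price 12.2448; hedge Δ=1.0000, bond B=-126.5607.
  t=2,j=0: stock 26.4851 → up 35.2252 (V=-91.3356), down 17.7450 (V=-108.8157). Price -91.7960; hedge Δ=1.0000, bond B=-118.2811.
  t=2,j=1: stock 52.5749 → up 69.9246 (V=-56.6361), down 35.2252 (V=-91.3356). Price -65.7062; hedge Δ=1.0000, bond B=-118.2811.
  t=2,j=2: stock 104.3651 → up 138.8056 (V=12.2448), down 69.9246 (V=-56.6361). Price -13.9160; hedge Δ=1.0000, bond B=-118.2811.
  t=1,j=0: stock 39.5300 → up 52.5749 (V=-65.7062), down 26.4851 (V=-91.7960). Price -71.0131; hedge Δ=1.0000, bond B=-110.5431.
  t=1,j=1: stock 78.4700 → up 104.3651 (V=-13.9160), down 52.5749 (V=-65.7062). Price -32.0731; hedge Δ=1.0000, bond B=-110.5431.
  t=0,j=0: stock 59.0000 → up 78.4700 (V=-32.0731), down 39.5300 (V=-71.0131). Price -44.3113; hedge Δ=1.0000, bond B=-103.3113.
The time-0 hedge costs -44.3113, which is the no-arbitrage price.

(0,0): Delta=1.0000 Bond=-103.3113
(1,0): Delta=1.0000 Bond=-110.5431
(1,1): Delta=1.0000 Bond=-110.5431
(2,0): Delta=1.0000 Bond=-118.2811
(2,1): Delta=1.0000 Bond=-118.2811
(2,2): Delta=1.0000 Bond=-118.2811
(3,0): Delta=1.0000 Bond=-126.5607
(3,1): Delta=1.0000 Bond=-126.5607
(3,2): Delta=1.0000 Bond=-126.5607
(3,3): Delta=1.0000 Bond=-126.5607
V0=-44.3113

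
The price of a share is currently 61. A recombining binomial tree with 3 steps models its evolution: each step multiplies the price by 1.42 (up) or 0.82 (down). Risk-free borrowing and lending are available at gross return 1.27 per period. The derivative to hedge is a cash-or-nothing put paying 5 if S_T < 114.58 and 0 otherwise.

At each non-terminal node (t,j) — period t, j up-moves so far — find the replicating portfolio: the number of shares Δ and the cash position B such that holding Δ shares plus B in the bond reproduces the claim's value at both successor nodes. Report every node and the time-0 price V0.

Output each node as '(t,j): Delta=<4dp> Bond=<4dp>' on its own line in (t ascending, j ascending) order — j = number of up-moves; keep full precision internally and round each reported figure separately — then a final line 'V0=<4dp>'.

No-arbitrage ⇒ martingale measure with p* = (R−d)/(u−d) = 0.7500.
Terminal values V(3,·): V(3,0)=5.0000, V(3,1)=5.0000, V(3,2)=5.0000, V(3,3)=0.0000
Node (2,0) S=41.0164: V=(p*·5.0000+(1−p*)·5.0000)/1.27=3.9370; Δ=(5.0000−5.0000)/(58.2433−33.6334)=0.0000; B=V−Δ·S=3.9370
Node (2,1) S=71.0284: V=(p*·5.0000+(1−p*)·5.0000)/1.27=3.9370; Δ=(5.0000−5.0000)/(100.8603−58.2433)=0.0000; B=V−Δ·S=3.9370
Node (2,2) S=123.0004: V=(p*·0.0000+(1−p*)·5.0000)/1.27=0.9843; Δ=(0.0000−5.0000)/(174.6606−100.8603)=-0.0678; B=V−Δ·S=9.3176
Node (1,0) S=50.0200: V=(p*·3.9370+(1−p*)·3.9370)/1.27=3.1000; Δ=(3.9370−3.9370)/(71.0284−41.0164)=0.0000; B=V−Δ·S=3.1000
Node (1,1) S=86.6200: V=(p*·0.9843+(1−p*)·3.9370)/1.27=1.3563; Δ=(0.9843−3.9370)/(123.0004−71.0284)=-0.0568; B=V−Δ·S=6.2775
Node (0,0) S=61.0000: V=(p*·1.3563+(1−p*)·3.1000)/1.27=1.4112; Δ=(1.3563−3.1000)/(86.6200−50.0200)=-0.0476; B=V−Δ·S=4.3174
Self-financing check: at every node Δ·S+B equals the discounted successor values.

(0,0): Delta=-0.0476 Bond=4.3174
(1,0): Delta=0.0000 Bond=3.1000
(1,1): Delta=-0.0568 Bond=6.2775
(2,0): Delta=0.0000 Bond=3.9370
(2,1): Delta=0.0000 Bond=3.9370
(2,2): Delta=-0.0678 Bond=9.3176
V0=1.4112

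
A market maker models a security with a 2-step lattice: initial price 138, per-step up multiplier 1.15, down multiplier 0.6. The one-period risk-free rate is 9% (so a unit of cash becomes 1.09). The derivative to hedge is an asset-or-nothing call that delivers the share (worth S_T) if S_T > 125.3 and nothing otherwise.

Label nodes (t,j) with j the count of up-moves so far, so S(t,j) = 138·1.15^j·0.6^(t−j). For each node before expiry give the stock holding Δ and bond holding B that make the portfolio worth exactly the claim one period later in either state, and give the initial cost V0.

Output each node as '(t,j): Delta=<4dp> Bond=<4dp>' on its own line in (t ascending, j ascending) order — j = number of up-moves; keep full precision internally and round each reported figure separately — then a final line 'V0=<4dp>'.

(0,0): Delta=1.9653 Bond=-149.2945
(1,0): Delta=0.0000 Bond=0.0000
(1,1): Delta=2.0909 Bond=-182.6572
V0=121.9238

Under the risk-neutral measure, an up-move has probability p* = (R−d)/(u−d) = 0.8909 and values discount at R = 1.09.
Terminal payoffs: V(2,0)=0.0000, V(2,1)=0.0000, V(2,2)=182.5050
  t=1,j=0: stock 82.8000 → up 95.2200 (V=0.0000), down 49.6800 (V=0.0000). Price 0.0000; hedge Δ=0.0000, bond B=0.0000.
  t=1,j=1: stock 158.7000 → up 182.5050 (V=182.5050), down 95.2200 (V=0.0000). Price 149.1701; hedge Δ=2.0909, bond B=-182.6572.
  t=0,j=0: stock 138.0000 → up 158.7000 (V=149.1701), down 82.8000 (V=0.0000). Price 121.9238; hedge Δ=1.9653, bond B=-149.2945.
The time-0 hedge costs 121.9238, which is the no-arbitrage price.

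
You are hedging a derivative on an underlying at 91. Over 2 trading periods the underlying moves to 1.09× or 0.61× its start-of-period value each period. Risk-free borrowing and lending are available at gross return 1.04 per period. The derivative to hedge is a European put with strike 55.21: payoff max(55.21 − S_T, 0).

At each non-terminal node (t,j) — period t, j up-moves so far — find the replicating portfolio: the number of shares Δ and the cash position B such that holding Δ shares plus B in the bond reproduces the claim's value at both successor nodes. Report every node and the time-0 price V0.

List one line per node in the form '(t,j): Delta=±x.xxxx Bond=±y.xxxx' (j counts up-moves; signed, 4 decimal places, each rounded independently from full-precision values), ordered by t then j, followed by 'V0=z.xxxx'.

(0,0): Delta=-0.0490 Bond=4.6690
(1,0): Delta=-0.8012 Bond=46.6152
(1,1): Delta=0.0000 Bond=0.0000
V0=0.2142

Under the risk-neutral measure, an up-move has probability p* = (R−d)/(u−d) = 0.8958 and values discount at R = 1.04.
At expiry t=2: V(2,0)=21.3489, V(2,1)=0.0000, V(2,2)=0.0000
  t=1,j=0: stock 55.5100 → up 60.5059 (V=0.0000), down 33.8611 (V=21.3489). Price 2.1383; hedge Δ=-0.8012, bond B=46.6152.
  t=1,j=1: stock 99.1900 → up 108.1171 (V=0.0000), down 60.5059 (V=0.0000). Price 0.0000; hedge Δ=0.0000, bond B=0.0000.
  t=0,j=0: stock 91.0000 → up 99.1900 (V=0.0000), down 55.5100 (V=2.1383). Price 0.2142; hedge Δ=-0.0490, bond B=4.6690.
The time-0 hedge costs 0.2142, which is the no-arbitrage price.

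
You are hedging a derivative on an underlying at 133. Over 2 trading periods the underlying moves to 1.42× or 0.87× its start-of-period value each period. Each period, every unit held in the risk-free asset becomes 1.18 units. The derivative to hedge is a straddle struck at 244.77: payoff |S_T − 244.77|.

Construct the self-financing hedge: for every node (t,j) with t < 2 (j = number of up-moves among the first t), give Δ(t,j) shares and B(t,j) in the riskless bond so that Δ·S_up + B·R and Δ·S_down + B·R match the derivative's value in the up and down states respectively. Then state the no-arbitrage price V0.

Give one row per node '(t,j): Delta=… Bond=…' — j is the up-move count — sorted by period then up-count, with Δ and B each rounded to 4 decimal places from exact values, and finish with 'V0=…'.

Under the risk-neutral measure, an up-move has probability p* = (R−d)/(u−d) = 0.5636 and values discount at R = 1.18.
Payoff layer (t=2): V(2,0)=144.1023, V(2,1)=80.4618, V(2,2)=23.4112
Node (1,0) S=115.7100: V=(p*·80.4618+(1−p*)·144.1023)/1.18=91.7222; Δ=(80.4618−144.1023)/(164.3082−100.6677)=-1.0000; B=V−Δ·S=207.4322
Node (1,1) S=188.8600: V=(p*·23.4112+(1−p*)·80.4618)/1.18=40.9373; Δ=(23.4112−80.4618)/(268.1812−164.3082)=-0.5492; B=V−Δ·S=144.6657
Node (0,0) S=133.0000: V=(p*·40.9373+(1−p*)·91.7222)/1.18=53.4729; Δ=(40.9373−91.7222)/(188.8600−115.7100)=-0.6943; B=V−Δ·S=145.8091
Check: Δ(0,0)·S0 + B(0,0) = 53.4729 = V0.

(0,0): Delta=-0.6943 Bond=145.8091
(1,0): Delta=-1.0000 Bond=207.4322
(1,1): Delta=-0.5492 Bond=144.6657
V0=53.4729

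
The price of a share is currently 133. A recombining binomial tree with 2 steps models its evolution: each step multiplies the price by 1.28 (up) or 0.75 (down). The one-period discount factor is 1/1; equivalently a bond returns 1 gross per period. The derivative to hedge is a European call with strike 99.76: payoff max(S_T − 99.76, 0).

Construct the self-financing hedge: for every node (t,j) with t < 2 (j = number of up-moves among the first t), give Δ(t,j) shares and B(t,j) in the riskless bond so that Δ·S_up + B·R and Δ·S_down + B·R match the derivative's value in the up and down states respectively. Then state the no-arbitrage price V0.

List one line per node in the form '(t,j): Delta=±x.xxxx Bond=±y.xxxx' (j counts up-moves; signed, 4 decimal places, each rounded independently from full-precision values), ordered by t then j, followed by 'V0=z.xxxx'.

(0,0): Delta=0.8130 Bond=-67.9295
(1,0): Delta=0.5281 Bond=-39.5094
(1,1): Delta=1.0000 Bond=-99.7600
V0=40.2029

Risk-neutral probability p* = (R−d)/(u−d) = (1−0.75)/(1.28−0.75) = 0.4717.
Terminal values V(2,·): V(2,0)=0.0000, V(2,1)=27.9200, V(2,2)=118.1472
(1,0): S=99.7500. Δ = (V_up−V_dn)/(S_up−S_dn) = (27.9200−0.0000)/(127.6800−74.8125) = 0.5281. V = [p*·27.9200 + (1−p*)·0.0000]/1 = 13.1698. B = V − Δ·S = -39.5094.
(1,1): S=170.2400. Δ = (V_up−V_dn)/(S_up−S_dn) = (118.1472−27.9200)/(217.9072−127.6800) = 1.0000. V = [p*·118.1472 + (1−p*)·27.9200]/1 = 70.4800. B = V − Δ·S = -99.7600.
(0,0): S=133.0000. Δ = (V_up−V_dn)/(S_up−S_dn) = (70.4800−13.1698)/(170.2400−99.7500) = 0.8130. V = [p*·70.4800 + (1−p*)·13.1698]/1 = 40.2029. B = V − Δ·S = -67.9295.
Each (Δ,B) replicates both successor values, so the strategy is self-financing and V0 is arbitrage-free.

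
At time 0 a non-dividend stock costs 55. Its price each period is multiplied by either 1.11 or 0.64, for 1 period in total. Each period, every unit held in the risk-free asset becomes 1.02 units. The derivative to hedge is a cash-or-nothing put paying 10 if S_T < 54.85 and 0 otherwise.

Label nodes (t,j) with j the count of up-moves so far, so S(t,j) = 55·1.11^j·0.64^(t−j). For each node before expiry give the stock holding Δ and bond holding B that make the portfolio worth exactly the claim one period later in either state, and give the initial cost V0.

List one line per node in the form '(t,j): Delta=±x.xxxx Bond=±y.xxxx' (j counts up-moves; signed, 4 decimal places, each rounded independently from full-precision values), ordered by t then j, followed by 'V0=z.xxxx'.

The replicating-portfolio and risk-neutral prices coincide; use p* = (1.02−0.64)/(1.11−0.64) = 0.8085 for the latter.
Terminal payoffs: V(1,0)=10.0000, V(1,1)=0.0000
(0,0): S=55.0000. Δ = (V_up−V_dn)/(S_up−S_dn) = (0.0000−10.0000)/(61.0500−35.2000) = -0.3868. V = [p*·0.0000 + (1−p*)·10.0000]/1.02 = 1.8773. B = V − Δ·S = 23.1539.
Each (Δ,B) replicates both successor values, so the strategy is self-financing and V0 is arbitrage-free.

(0,0): Delta=-0.3868 Bond=23.1539
V0=1.8773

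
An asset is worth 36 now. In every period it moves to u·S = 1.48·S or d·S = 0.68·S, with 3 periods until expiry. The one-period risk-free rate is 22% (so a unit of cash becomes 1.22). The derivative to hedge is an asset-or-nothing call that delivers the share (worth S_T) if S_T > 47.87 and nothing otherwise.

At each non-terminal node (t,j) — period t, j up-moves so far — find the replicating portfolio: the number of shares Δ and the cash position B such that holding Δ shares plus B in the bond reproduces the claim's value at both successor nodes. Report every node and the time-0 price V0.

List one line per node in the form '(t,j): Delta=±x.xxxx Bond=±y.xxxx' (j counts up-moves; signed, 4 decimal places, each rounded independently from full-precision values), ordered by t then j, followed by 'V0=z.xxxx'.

(0,0): Delta=1.2194 Bond=-11.0126
(1,0): Delta=1.5149 Bond=-20.6699
(1,1): Delta=1.1540 Bond=-9.9522
(2,0): Delta=0.0000 Bond=0.0000
(2,1): Delta=1.8500 Bond=-37.3589
(2,2): Delta=1.0000 Bond=0.0000
V0=32.8840

Under the risk-neutral measure, an up-move has probability p* = (R−d)/(u−d) = 0.6750 and values discount at R = 1.22.
Payoff layer (t=3): V(3,0)=0.0000, V(3,1)=0.0000, V(3,2)=53.6210, V(3,3)=116.7045
Node (2,0) S=16.6464: V=(p*·0.0000+(1−p*)·0.0000)/1.22=0.0000; Δ=(0.0000−0.0000)/(24.6367−11.3196)=0.0000; B=V−Δ·S=0.0000
Node (2,1) S=36.2304: V=(p*·53.6210+(1−p*)·0.0000)/1.22=29.6674; Δ=(53.6210−0.0000)/(53.6210−24.6367)=1.8500; B=V−Δ·S=-37.3589
Node (2,2) S=78.8544: V=(p*·116.7045+(1−p*)·53.6210)/1.22=78.8544; Δ=(116.7045−53.6210)/(116.7045−53.6210)=1.0000; B=V−Δ·S=0.0000
Node (1,0) S=24.4800: V=(p*·29.6674+(1−p*)·0.0000)/1.22=16.4143; Δ=(29.6674−0.0000)/(36.2304−16.6464)=1.5149; B=V−Δ·S=-20.6699
Node (1,1) S=53.2800: V=(p*·78.8544+(1−p*)·29.6674)/1.22=51.5316; Δ=(78.8544−29.6674)/(78.8544−36.2304)=1.1540; B=V−Δ·S=-9.9522
Node (0,0) S=36.0000: V=(p*·51.5316+(1−p*)·16.4143)/1.22=32.8840; Δ=(51.5316−16.4143)/(53.2800−24.4800)=1.2194; B=V−Δ·S=-11.0126
The time-0 hedge costs 32.8840, which is the no-arbitrage price.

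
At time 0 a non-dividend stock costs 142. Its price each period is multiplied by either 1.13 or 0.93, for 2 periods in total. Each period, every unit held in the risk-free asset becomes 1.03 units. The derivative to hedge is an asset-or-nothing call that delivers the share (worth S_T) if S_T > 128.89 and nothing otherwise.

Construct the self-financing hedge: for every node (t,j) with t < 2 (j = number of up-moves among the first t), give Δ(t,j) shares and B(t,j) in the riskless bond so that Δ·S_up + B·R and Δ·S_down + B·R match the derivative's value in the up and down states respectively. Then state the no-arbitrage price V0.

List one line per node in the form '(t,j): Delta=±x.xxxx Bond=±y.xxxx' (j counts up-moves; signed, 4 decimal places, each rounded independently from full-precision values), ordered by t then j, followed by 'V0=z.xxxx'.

(0,0): Delta=3.0993 Bond=-327.0380
(1,0): Delta=5.6500 Bond=-673.6983
(1,1): Delta=1.0000 Bond=0.0000
V0=113.0586

Under the risk-neutral measure, an up-move has probability p* = (R−d)/(u−d) = 0.5000 and values discount at R = 1.03.
Terminal values V(2,·): V(2,0)=0.0000, V(2,1)=149.2278, V(2,2)=181.3198
Node (1,0) S=132.0600: V=(p*·149.2278+(1−p*)·0.0000)/1.03=72.4407; Δ=(149.2278−0.0000)/(149.2278−122.8158)=5.6500; B=V−Δ·S=-673.6983
Node (1,1) S=160.4600: V=(p*·181.3198+(1−p*)·149.2278)/1.03=160.4600; Δ=(181.3198−149.2278)/(181.3198−149.2278)=1.0000; B=V−Δ·S=0.0000
Node (0,0) S=142.0000: V=(p*·160.4600+(1−p*)·72.4407)/1.03=113.0586; Δ=(160.4600−72.4407)/(160.4600−132.0600)=3.0993; B=V−Δ·S=-327.0380
The time-0 hedge costs 113.0586, which is the no-arbitrage price.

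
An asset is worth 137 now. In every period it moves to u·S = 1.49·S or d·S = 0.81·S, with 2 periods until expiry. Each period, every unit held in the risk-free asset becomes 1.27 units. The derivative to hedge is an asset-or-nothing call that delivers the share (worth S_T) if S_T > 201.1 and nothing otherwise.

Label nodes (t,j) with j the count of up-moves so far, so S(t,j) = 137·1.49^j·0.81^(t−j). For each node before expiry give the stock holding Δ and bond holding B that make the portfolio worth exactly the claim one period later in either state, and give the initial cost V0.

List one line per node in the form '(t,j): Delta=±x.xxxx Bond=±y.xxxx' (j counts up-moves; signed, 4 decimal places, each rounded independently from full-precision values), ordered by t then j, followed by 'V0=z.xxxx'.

(0,0): Delta=1.7390 Bond=-151.9535
(1,0): Delta=0.0000 Bond=0.0000
(1,1): Delta=2.1912 Bond=-285.2762
V0=86.2946

The replicating-portfolio and risk-neutral prices coincide; use p* = (1.27−0.81)/(1.49−0.81) = 0.6765 for the latter.
Payoff layer (t=2): V(2,0)=0.0000, V(2,1)=0.0000, V(2,2)=304.1537
(1,0): S=110.9700. Δ = (V_up−V_dn)/(S_up−S_dn) = (0.0000−0.0000)/(165.3453−89.8857) = 0.0000. V = [p*·0.0000 + (1−p*)·0.0000]/1.27 = 0.0000. B = V − Δ·S = 0.0000.
(1,1): S=204.1300. Δ = (V_up−V_dn)/(S_up−S_dn) = (304.1537−0.0000)/(304.1537−165.3453) = 2.1912. V = [p*·304.1537 + (1−p*)·0.0000]/1.27 = 162.0087. B = V − Δ·S = -285.2762.
(0,0): S=137.0000. Δ = (V_up−V_dn)/(S_up−S_dn) = (162.0087−0.0000)/(204.1300−110.9700) = 1.7390. V = [p*·162.0087 + (1−p*)·0.0000]/1.27 = 86.2946. B = V − Δ·S = -151.9535.
Root portfolio cost Δ·137+B reproduces V0=86.2946.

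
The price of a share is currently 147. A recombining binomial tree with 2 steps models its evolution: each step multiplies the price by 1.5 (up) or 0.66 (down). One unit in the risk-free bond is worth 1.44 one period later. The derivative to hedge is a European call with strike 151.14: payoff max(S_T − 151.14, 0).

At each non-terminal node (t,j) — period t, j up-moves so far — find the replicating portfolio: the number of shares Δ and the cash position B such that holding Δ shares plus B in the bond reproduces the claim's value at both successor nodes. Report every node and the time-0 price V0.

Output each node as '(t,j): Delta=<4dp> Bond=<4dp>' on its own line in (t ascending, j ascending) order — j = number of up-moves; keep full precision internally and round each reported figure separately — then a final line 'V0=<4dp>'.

No-arbitrage ⇒ martingale measure with p* = (R−d)/(u−d) = 0.9286.
Terminal payoffs: V(2,0)=0.0000, V(2,1)=0.0000, V(2,2)=179.6100
Node (1,0) S=97.0200: V=(p*·0.0000+(1−p*)·0.0000)/1.44=0.0000; Δ=(0.0000−0.0000)/(145.5300−64.0332)=0.0000; B=V−Δ·S=0.0000
Node (1,1) S=220.5000: V=(p*·179.6100+(1−p*)·0.0000)/1.44=115.8199; Δ=(179.6100−0.0000)/(330.7500−145.5300)=0.9697; B=V−Δ·S=-98.0015
Node (0,0) S=147.0000: V=(p*·115.8199+(1−p*)·0.0000)/1.44=74.6855; Δ=(115.8199−0.0000)/(220.5000−97.0200)=0.9380; B=V−Δ·S=-63.1954
Check: Δ(0,0)·S0 + B(0,0) = 74.6855 = V0.

(0,0): Delta=0.9380 Bond=-63.1954
(1,0): Delta=0.0000 Bond=0.0000
(1,1): Delta=0.9697 Bond=-98.0015
V0=74.6855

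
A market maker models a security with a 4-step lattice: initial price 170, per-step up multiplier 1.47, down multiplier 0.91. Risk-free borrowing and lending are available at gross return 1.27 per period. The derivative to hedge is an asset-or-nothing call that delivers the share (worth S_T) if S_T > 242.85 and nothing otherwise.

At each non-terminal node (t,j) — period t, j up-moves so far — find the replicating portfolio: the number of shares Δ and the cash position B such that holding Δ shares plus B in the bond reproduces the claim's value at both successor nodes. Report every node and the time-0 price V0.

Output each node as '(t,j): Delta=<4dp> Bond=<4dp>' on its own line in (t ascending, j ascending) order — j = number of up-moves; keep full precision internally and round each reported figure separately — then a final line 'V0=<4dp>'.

The replicating-portfolio and risk-neutral prices coincide; use p* = (1.27−0.91)/(1.47−0.91) = 0.6429 for the latter.
Payoff layer (t=4): V(4,0)=0.0000, V(4,1)=0.0000, V(4,2)=304.2050, V(4,3)=491.4081, V(4,4)=793.8131
  t=3,j=0: stock 128.1071 → up 188.3174 (V=0.0000), down 116.5774 (V=0.0000). Price 0.0000; hedge Δ=0.0000, bond B=0.0000.
  t=3,j=1: stock 206.9422 → up 304.2050 (V=304.2050), down 188.3174 (V=0.0000). Price 153.9845; hedge Δ=2.6250, bond B=-389.2387.
  t=3,j=2: stock 334.2912 → up 491.4081 (V=491.4081), down 304.2050 (V=304.2050). Price 334.2912; hedge Δ=1.0000, bond B=0.0000.
  t=3,j=3: stock 540.0089 → up 793.8131 (V=793.8131), down 491.4081 (V=491.4081). Price 540.0089; hedge Δ=1.0000, bond B=0.0000.
  t=2,j=0: stock 140.7770 → up 206.9422 (V=153.9845), down 128.1071 (V=0.0000). Price 77.9449; hedge Δ=1.9532, bond B=-197.0275.
  t=2,j=1: stock 227.4090 → up 334.2912 (V=334.2912), down 206.9422 (V=153.9845). Price 212.5165; hedge Δ=1.4158, bond B=-109.4597.
  t=2,j=2: stock 367.3530 → up 540.0089 (V=540.0089), down 334.2912 (V=334.2912). Price 367.3530; hedge Δ=1.0000, bond B=0.0000.
  t=1,j=0: stock 154.7000 → up 227.4090 (V=212.5165), down 140.7770 (V=77.9449). Price 129.4923; hedge Δ=1.5534, bond B=-110.8141.
  t=1,j=1: stock 249.9000 → up 367.3530 (V=367.3530), down 227.4090 (V=212.5165). Price 245.7120; hedge Δ=1.1064, bond B=-30.7817.
  t=0,j=0: stock 170.0000 → up 249.9000 (V=245.7120), down 154.7000 (V=129.4923). Price 160.7913; hedge Δ=1.2208, bond B=-46.7439.
The time-0 hedge costs 160.7913, which is the no-arbitrage price.

(0,0): Delta=1.2208 Bond=-46.7439
(1,0): Delta=1.5534 Bond=-110.8141
(1,1): Delta=1.1064 Bond=-30.7817
(2,0): Delta=1.9532 Bond=-197.0275
(2,1): Delta=1.4158 Bond=-109.4597
(2,2): Delta=1.0000 Bond=0.0000
(3,0): Delta=0.0000 Bond=0.0000
(3,1): Delta=2.6250 Bond=-389.2387
(3,2): Delta=1.0000 Bond=0.0000
(3,3): Delta=1.0000 Bond=0.0000
V0=160.7913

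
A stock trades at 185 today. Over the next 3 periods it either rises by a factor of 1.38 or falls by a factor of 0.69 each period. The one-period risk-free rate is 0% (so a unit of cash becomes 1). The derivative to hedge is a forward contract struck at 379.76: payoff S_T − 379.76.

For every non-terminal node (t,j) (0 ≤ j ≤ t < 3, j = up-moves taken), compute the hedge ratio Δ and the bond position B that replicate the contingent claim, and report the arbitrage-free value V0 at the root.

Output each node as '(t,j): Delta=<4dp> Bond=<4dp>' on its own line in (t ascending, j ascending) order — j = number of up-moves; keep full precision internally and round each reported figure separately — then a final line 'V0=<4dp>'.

Since d<R<u, set p* = (R−d)/(u−d) = 0.4493; price each node as the discounted p*-expectation of its children.
Terminal values V(3,·): V(3,0)=-318.9858, V(3,1)=-258.2117, V(3,2)=-136.6633, V(3,3)=106.4333
Node (2,0) S=88.0785: V=(p*·-258.2117+(1−p*)·-318.9858)/1=-291.6815; Δ=(-258.2117−-318.9858)/(121.5483−60.7742)=1.0000; B=V−Δ·S=-379.7600
Node (2,1) S=176.1570: V=(p*·-136.6633+(1−p*)·-258.2117)/1=-203.6030; Δ=(-136.6633−-258.2117)/(243.0967−121.5483)=1.0000; B=V−Δ·S=-379.7600
Node (2,2) S=352.3140: V=(p*·106.4333+(1−p*)·-136.6633)/1=-27.4460; Δ=(106.4333−-136.6633)/(486.1933−243.0967)=1.0000; B=V−Δ·S=-379.7600
Node (1,0) S=127.6500: V=(p*·-203.6030+(1−p*)·-291.6815)/1=-252.1100; Δ=(-203.6030−-291.6815)/(176.1570−88.0785)=1.0000; B=V−Δ·S=-379.7600
Node (1,1) S=255.3000: V=(p*·-27.4460+(1−p*)·-203.6030)/1=-124.4600; Δ=(-27.4460−-203.6030)/(352.3140−176.1570)=1.0000; B=V−Δ·S=-379.7600
Node (0,0) S=185.0000: V=(p*·-124.4600+(1−p*)·-252.1100)/1=-194.7600; Δ=(-124.4600−-252.1100)/(255.3000−127.6500)=1.0000; B=V−Δ·S=-379.7600
Check: Δ(0,0)·S0 + B(0,0) = -194.7600 = V0.

(0,0): Delta=1.0000 Bond=-379.7600
(1,0): Delta=1.0000 Bond=-379.7600
(1,1): Delta=1.0000 Bond=-379.7600
(2,0): Delta=1.0000 Bond=-379.7600
(2,1): Delta=1.0000 Bond=-379.7600
(2,2): Delta=1.0000 Bond=-379.7600
V0=-194.7600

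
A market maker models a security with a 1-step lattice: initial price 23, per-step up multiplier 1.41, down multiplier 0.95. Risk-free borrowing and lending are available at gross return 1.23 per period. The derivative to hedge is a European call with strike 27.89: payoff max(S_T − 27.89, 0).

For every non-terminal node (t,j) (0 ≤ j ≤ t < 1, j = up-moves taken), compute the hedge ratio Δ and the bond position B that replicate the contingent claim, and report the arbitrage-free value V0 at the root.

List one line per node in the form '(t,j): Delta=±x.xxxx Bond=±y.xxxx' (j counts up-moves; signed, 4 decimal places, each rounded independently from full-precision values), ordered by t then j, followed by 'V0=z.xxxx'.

No-arbitrage ⇒ martingale measure with p* = (R−d)/(u−d) = 0.6087.
At expiry t=1: V(1,0)=0.0000, V(1,1)=4.5400
  t=0,j=0: stock 23.0000 → up 32.4300 (V=4.5400), down 21.8500 (V=0.0000). Price 2.2467; hedge Δ=0.4291, bond B=-7.6228.
Each (Δ,B) replicates both successor values, so the strategy is self-financing and V0 is arbitrage-free.

(0,0): Delta=0.4291 Bond=-7.6228
V0=2.2467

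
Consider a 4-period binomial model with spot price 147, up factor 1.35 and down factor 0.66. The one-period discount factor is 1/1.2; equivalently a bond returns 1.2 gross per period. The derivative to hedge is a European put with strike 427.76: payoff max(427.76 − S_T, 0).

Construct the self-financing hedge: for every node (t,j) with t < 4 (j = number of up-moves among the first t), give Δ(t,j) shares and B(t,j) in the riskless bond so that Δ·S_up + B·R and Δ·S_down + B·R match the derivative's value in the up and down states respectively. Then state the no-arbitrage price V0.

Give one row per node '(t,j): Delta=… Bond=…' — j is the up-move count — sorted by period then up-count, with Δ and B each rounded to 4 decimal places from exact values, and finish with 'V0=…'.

Risk-neutral probability p* = (R−d)/(u−d) = (1.2−0.66)/(1.35−0.66) = 0.7826.
Terminal values V(4,·): V(4,0)=399.8671, V(4,1)=370.7064, V(4,2)=311.0595, V(4,3)=189.0544, V(4,4)=0.0000
(3,0): S=42.2619. Δ = (V_up−V_dn)/(S_up−S_dn) = (370.7064−399.8671)/(57.0536−27.8929) = -1.0000. V = [p*·370.7064 + (1−p*)·399.8671]/1.2 = 314.2048. B = V − Δ·S = 356.4667.
(3,1): S=86.4448. Δ = (V_up−V_dn)/(S_up−S_dn) = (311.0595−370.7064)/(116.7005−57.0536) = -1.0000. V = [p*·311.0595 + (1−p*)·370.7064]/1.2 = 270.0218. B = V − Δ·S = 356.4667.
(3,2): S=176.8190. Δ = (V_up−V_dn)/(S_up−S_dn) = (189.0544−311.0595)/(238.7056−116.7005) = -1.0000. V = [p*·189.0544 + (1−p*)·311.0595]/1.2 = 179.6477. B = V − Δ·S = 356.4667.
(3,3): S=361.6751. Δ = (V_up−V_dn)/(S_up−S_dn) = (0.0000−189.0544)/(488.2614−238.7056) = -0.7576. V = [p*·0.0000 + (1−p*)·189.0544]/1.2 = 34.2490. B = V − Δ·S = 308.2409.
(2,0): S=64.0332. Δ = (V_up−V_dn)/(S_up−S_dn) = (270.0218−314.2048)/(86.4448−42.2619) = -1.0000. V = [p*·270.0218 + (1−p*)·314.2048]/1.2 = 233.0224. B = V − Δ·S = 297.0556.
(2,1): S=130.9770. Δ = (V_up−V_dn)/(S_up−S_dn) = (179.6477−270.0218)/(176.8190−86.4448) = -1.0000. V = [p*·179.6477 + (1−p*)·270.0218]/1.2 = 166.0786. B = V − Δ·S = 297.0556.
(2,2): S=267.9075. Δ = (V_up−V_dn)/(S_up−S_dn) = (34.2490−179.6477)/(361.6751−176.8190) = -0.7866. V = [p*·34.2490 + (1−p*)·179.6477]/1.2 = 54.8812. B = V − Δ·S = 265.6040.
(1,0): S=97.0200. Δ = (V_up−V_dn)/(S_up−S_dn) = (166.0786−233.0224)/(130.9770−64.0332) = -1.0000. V = [p*·166.0786 + (1−p*)·233.0224]/1.2 = 150.5263. B = V − Δ·S = 247.5463.
(1,1): S=198.4500. Δ = (V_up−V_dn)/(S_up−S_dn) = (54.8812−166.0786)/(267.9075−130.9770) = -0.8121. V = [p*·54.8812 + (1−p*)·166.0786]/1.2 = 65.8788. B = V − Δ·S = 227.0344.
(0,0): S=147.0000. Δ = (V_up−V_dn)/(S_up−S_dn) = (65.8788−150.5263)/(198.4500−97.0200) = -0.8345. V = [p*·65.8788 + (1−p*)·150.5263]/1.2 = 70.2337. B = V − Δ·S = 192.9113.
The time-0 hedge costs 70.2337, which is the no-arbitrage price.

(0,0): Delta=-0.8345 Bond=192.9113
(1,0): Delta=-1.0000 Bond=247.5463
(1,1): Delta=-0.8121 Bond=227.0344
(2,0): Delta=-1.0000 Bond=297.0556
(2,1): Delta=-1.0000 Bond=297.0556
(2,2): Delta=-0.7866 Bond=265.6040
(3,0): Delta=-1.0000 Bond=356.4667
(3,1): Delta=-1.0000 Bond=356.4667
(3,2): Delta=-1.0000 Bond=356.4667
(3,3): Delta=-0.7576 Bond=308.2409
V0=70.2337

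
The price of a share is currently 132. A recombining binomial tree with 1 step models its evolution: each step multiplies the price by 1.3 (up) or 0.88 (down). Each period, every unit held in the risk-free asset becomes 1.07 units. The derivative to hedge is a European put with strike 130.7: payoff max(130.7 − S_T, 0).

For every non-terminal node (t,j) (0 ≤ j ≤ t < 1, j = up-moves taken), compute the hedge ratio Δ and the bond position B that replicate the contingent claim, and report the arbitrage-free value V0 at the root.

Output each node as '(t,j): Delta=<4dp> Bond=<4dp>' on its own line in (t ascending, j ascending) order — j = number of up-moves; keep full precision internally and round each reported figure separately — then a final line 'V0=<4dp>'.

(0,0): Delta=-0.2623 Bond=42.0605
V0=7.4415

The replicating-portfolio and risk-neutral prices coincide; use p* = (1.07−0.88)/(1.3−0.88) = 0.4524 for the latter.
Payoff layer (t=1): V(1,0)=14.5400, V(1,1)=0.0000
Node (0,0) S=132.0000: V=(p*·0.0000+(1−p*)·14.5400)/1.07=7.4415; Δ=(0.0000−14.5400)/(171.6000−116.1600)=-0.2623; B=V−Δ·S=42.0605
The time-0 hedge costs 7.4415, which is the no-arbitrage price.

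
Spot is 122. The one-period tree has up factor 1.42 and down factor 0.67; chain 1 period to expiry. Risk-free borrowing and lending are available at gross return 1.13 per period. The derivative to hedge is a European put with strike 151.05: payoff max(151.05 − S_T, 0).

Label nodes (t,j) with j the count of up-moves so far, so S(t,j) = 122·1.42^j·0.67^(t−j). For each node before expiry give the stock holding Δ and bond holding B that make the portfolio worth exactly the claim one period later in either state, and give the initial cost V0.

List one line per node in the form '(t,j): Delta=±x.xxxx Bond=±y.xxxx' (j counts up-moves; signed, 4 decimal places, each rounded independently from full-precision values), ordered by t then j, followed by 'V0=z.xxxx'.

(0,0): Delta=-0.7575 Bond=116.1300
V0=23.7167

Under the risk-neutral measure, an up-move has probability p* = (R−d)/(u−d) = 0.6133 and values discount at R = 1.13.
At expiry t=1: V(1,0)=69.3100, V(1,1)=0.0000
  t=0,j=0: stock 122.0000 → up 173.2400 (V=0.0000), down 81.7400 (V=69.3100). Price 23.7167; hedge Δ=-0.7575, bond B=116.1300.
Root portfolio cost Δ·122+B reproduces V0=23.7167.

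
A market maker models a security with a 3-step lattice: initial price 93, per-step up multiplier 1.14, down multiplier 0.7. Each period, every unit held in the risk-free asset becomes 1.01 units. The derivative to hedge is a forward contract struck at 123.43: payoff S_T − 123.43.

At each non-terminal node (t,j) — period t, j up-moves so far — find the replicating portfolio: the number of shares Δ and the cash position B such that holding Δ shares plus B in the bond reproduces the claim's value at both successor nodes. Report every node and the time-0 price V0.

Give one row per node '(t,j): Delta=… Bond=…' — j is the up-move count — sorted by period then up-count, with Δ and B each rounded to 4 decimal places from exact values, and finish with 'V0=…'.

Risk-neutral probability p* = (R−d)/(u−d) = (1.01−0.7)/(1.14−0.7) = 0.7045.
Payoff layer (t=3): V(3,0)=-91.5310, V(3,1)=-71.4802, V(3,2)=-38.8260, V(3,3)=14.3536
  t=2,j=0: stock 45.5700 → up 51.9498 (V=-71.4802), down 31.8990 (V=-91.5310). Price -76.6379; hedge Δ=1.0000, bond B=-122.2079.
  t=2,j=1: stock 74.2140 → up 84.6040 (V=-38.8260), down 51.9498 (V=-71.4802). Price -47.9939; hedge Δ=1.0000, bond B=-122.2079.
  t=2,j=2: stock 120.8628 → up 137.7836 (V=14.3536), down 84.6040 (V=-38.8260). Price -1.3451; hedge Δ=1.0000, bond B=-122.2079.
  t=1,j=0: stock 65.1000 → up 74.2140 (V=-47.9939), down 45.5700 (V=-76.6379). Price -55.8979; hedge Δ=1.0000, bond B=-120.9979.
  t=1,j=1: stock 106.0200 → up 120.8628 (V=-1.3451), down 74.2140 (V=-47.9939). Price -14.9779; hedge Δ=1.0000, bond B=-120.9979.
  t=0,j=0: stock 93.0000 → up 106.0200 (V=-14.9779), down 65.1000 (V=-55.8979). Price -26.7999; hedge Δ=1.0000, bond B=-119.7999.
Check: Δ(0,0)·S0 + B(0,0) = -26.7999 = V0.

(0,0): Delta=1.0000 Bond=-119.7999
(1,0): Delta=1.0000 Bond=-120.9979
(1,1): Delta=1.0000 Bond=-120.9979
(2,0): Delta=1.0000 Bond=-122.2079
(2,1): Delta=1.0000 Bond=-122.2079
(2,2): Delta=1.0000 Bond=-122.2079
V0=-26.7999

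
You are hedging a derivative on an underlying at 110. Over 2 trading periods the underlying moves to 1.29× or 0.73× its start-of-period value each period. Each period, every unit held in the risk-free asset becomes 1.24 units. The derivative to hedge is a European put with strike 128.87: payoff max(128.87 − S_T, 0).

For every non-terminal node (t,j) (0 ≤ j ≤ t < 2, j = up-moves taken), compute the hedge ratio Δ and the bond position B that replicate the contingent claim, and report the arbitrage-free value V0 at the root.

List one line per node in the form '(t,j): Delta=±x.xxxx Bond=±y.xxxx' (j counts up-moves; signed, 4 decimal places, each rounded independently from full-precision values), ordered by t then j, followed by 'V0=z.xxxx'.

Risk-neutral probability p* = (R−d)/(u−d) = (1.24−0.73)/(1.29−0.73) = 0.9107.
At expiry t=2: V(2,0)=70.2510, V(2,1)=25.2830, V(2,2)=0.0000
  t=1,j=0: stock 80.3000 → up 103.5870 (V=25.2830), down 58.6190 (V=70.2510). Price 23.6274; hedge Δ=-1.0000, bond B=103.9274.
  t=1,j=1: stock 141.9000 → up 183.0510 (V=0.0000), down 103.5870 (V=25.2830). Price 1.8205; hedge Δ=-0.3182, bond B=46.9687.
  t=0,j=0: stock 110.0000 → up 141.9000 (V=1.8205), down 80.3000 (V=23.6274). Price 3.0383; hedge Δ=-0.3540, bond B=41.9793.
Root portfolio cost Δ·110+B reproduces V0=3.0383.

(0,0): Delta=-0.3540 Bond=41.9793
(1,0): Delta=-1.0000 Bond=103.9274
(1,1): Delta=-0.3182 Bond=46.9687
V0=3.0383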